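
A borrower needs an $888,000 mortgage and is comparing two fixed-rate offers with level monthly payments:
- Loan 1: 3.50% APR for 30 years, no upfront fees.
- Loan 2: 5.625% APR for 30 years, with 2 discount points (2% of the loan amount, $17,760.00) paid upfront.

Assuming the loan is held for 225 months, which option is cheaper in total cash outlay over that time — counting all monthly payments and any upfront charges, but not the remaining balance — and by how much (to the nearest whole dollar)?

Loan 1 by $270,730

Loan 1: monthly rate = 3.5%/12 = 0.0029167; payment = 888,000 × 0.0029167 / (1 − (1+0.0029167)^−360) = $3,987.52.
Loan 2: monthly rate = 5.625%/12 = 0.0046875; payment = 888,000 × 0.0046875 / (1 − (1+0.0046875)^−360) = $5,111.83.
Over 225 months: Loan 1 costs 225 × $3,987.52 = $897,192.00; Loan 2 costs 225 × $5,111.83 + $17,760.00 = $1,167,921.75.
Loan 1 is cheaper by $1,167,921.75 − $897,192.00 = $270,729.75.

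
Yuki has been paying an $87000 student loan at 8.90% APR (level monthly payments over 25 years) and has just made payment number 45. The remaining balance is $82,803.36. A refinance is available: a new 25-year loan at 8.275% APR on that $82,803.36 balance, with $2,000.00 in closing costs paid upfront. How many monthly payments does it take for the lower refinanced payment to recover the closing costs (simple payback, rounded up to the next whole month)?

Current payment = 87,000 × 8.9%/12 / (1 − (1+0.0074167)^−300) = $724.15.
Refinanced payment = 82,803.36 × 0.0068958 / (1 − (1+0.0068958)^−300) = $654.25.
Monthly savings = $724.15 − $654.25 = $69.90.
Break-even = $2,000.00 / $69.90 = 28.61 → 29 months.

29 months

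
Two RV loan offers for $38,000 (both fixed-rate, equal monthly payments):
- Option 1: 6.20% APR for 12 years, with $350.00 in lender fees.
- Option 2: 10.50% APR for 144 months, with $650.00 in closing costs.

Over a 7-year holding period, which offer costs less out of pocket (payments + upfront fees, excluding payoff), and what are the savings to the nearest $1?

Option 1: at 6.20% the monthly rate is 0.0051667, so the payment is 38,000 × 0.0051667 / (1 − 1.0051667^−144) = $374.77.
Option 2: at 10.50% the monthly rate is 0.0087500, so the payment is 38,000 × 0.0087500 / (1 − 1.0087500^−144) = $465.17.
Over 84 months: Option 1 costs 84 × $374.77 + $350.00 = $31,830.68; Option 2 costs 84 × $465.17 + $650.00 = $39,724.28.
Option 1 is cheaper by $39,724.28 − $31,830.68 = $7,893.60.

Option 1 by $7,894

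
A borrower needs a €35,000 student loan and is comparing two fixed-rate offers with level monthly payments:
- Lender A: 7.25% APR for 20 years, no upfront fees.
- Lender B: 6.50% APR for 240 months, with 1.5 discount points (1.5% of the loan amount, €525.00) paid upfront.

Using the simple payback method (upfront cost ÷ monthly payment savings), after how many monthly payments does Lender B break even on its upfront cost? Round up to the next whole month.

Lender A: monthly rate = 7.25%/12 = 0.0060417; payment = 35,000 × 0.0060417 / (1 − (1+0.0060417)^−240) = €276.63.
Lender B: monthly rate = 6.5%/12 = 0.0054167; payment = 35,000 × 0.0054167 / (1 − (1+0.0054167)^−240) = €260.95.
Monthly savings = €276.63 − €260.95 = €15.68.
Break-even = €525.00 / €15.68 = 33.48 → 34 months.

34 months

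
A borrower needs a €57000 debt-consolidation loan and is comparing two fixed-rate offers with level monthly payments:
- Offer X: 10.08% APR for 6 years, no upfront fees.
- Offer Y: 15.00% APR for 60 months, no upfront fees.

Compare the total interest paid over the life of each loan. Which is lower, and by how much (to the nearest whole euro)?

Offer X by €5,166

Offer X: monthly rate = 10.08%/12 = 0.0084000; payment = 57,000 × 0.0084000 / (1 − (1+0.0084000)^−72) = €1,058.27.
Total interest on Offer X = 72 × €1,058.27 − €57,000 = €19,195.44.
Offer Y: at 15.00% the monthly rate is 0.0125000, so the payment is 57,000 × 0.0125000 / (1 − 1.0125000^−60) = €1,356.03.
Total interest on Offer Y = 60 × €1,356.03 − €57,000 = €24,361.80.
Offer X is lower by €5,166.36.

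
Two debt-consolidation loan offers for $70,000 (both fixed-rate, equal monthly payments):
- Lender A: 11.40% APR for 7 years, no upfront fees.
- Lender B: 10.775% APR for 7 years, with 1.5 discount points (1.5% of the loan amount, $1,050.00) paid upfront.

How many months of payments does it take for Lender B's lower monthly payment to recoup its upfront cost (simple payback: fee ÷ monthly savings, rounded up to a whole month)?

Lender A: monthly rate = 11.4%/12 = 0.0095000; payment = 70,000 × 0.0095000 / (1 − (1+0.0095000)^−84) = $1,213.34.
Lender B: at 10.775% the monthly rate is 0.0089792, so the payment is 70,000 × 0.0089792 / (1 − 1.0089792^−84) = $1,190.31.
Monthly savings = $1,213.34 − $1,190.31 = $23.03.
Break-even = $1,050.00 / $23.03 = 45.59 → 46 months.

46 months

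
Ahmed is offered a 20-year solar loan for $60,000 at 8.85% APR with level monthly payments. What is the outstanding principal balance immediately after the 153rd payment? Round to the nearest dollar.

With monthly rate i = 8.85%/12 = 0.0073750, the balance after k of n payments is P · [(1+i)^n − (1+i)^k] / [(1+i)^n − 1].
(1+0.0073750)^240 = 5.83284596 and (1+0.0073750)^153 = 3.07785973, so the balance is 60,000 × (5.83284596 − 3.07785973) / (5.83284596 − 1) = $34,203.28.

$34,203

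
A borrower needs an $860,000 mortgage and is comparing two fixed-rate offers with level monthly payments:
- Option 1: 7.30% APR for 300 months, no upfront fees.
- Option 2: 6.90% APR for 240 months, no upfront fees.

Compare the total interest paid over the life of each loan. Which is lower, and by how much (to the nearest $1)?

Option 2 by $285,309

Option 1: at 7.30% the monthly rate is 0.0060833, so the payment is 860,000 × 0.0060833 / (1 − 1.0060833^−300) = $6,243.87.
Total interest on Option 1 = 300 × $6,243.87 − $860,000 = $1,013,161.00.
Option 2: monthly rate = 6.9%/12 = 0.0057500; payment = 860,000 × 0.0057500 / (1 − (1+0.0057500)^−240) = $6,616.05.
Total interest on Option 2 = 240 × $6,616.05 − $860,000 = $727,852.00.
Option 2 is lower by $285,309.00.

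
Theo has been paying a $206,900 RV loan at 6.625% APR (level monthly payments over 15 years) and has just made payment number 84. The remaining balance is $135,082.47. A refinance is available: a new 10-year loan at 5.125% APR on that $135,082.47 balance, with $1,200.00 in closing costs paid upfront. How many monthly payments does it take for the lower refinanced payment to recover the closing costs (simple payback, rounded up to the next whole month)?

4 months

Current payment = 206,900 × 6.625%/12 / (1 − (1+0.0055208)^−180) = $1,816.57.
Refinanced payment = 135,082.47 × 0.0042708 / (1 − (1+0.0042708)^−120) = $1,441.03.
Monthly savings = $1,816.57 − $1,441.03 = $375.54.
Break-even = $1,200.00 / $375.54 = 3.20 → 4 months.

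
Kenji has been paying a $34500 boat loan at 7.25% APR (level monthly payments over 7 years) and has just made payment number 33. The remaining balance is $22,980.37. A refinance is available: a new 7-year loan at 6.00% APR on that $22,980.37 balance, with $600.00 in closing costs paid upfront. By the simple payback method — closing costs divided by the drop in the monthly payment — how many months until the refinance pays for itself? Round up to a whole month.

4 months

Current payment = 34,500 × 7.25%/12 / (1 − (1+0.0060417)^−84) = $524.92.
Refinanced payment = 22,980.37 × 0.0050000 / (1 − (1+0.0050000)^−84) = $335.71.
Monthly savings = $524.92 − $335.71 = $189.21.
Break-even = $600.00 / $189.21 = 3.17 → 4 months.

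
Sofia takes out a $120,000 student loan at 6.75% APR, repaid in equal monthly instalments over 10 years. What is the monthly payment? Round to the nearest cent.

Monthly rate = 6.75%/12 = 0.0056250; payment = 120,000 × 0.0056250 / (1 − (1+0.0056250)^−120) = $1,377.89.

$1,377.89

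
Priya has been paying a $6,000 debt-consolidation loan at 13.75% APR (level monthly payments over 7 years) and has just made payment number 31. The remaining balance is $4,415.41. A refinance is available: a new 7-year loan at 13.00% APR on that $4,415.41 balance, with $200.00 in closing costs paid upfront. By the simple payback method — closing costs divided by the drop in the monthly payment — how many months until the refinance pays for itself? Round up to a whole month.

Current payment = 6,000 × 13.75%/12 / (1 − (1+0.0114583)^−84) = $111.61.
Refinanced payment = 4,415.41 × 0.0108333 / (1 − (1+0.0108333)^−84) = $80.32.
Monthly savings = $111.61 − $80.32 = $31.29.
Break-even = $200.00 / $31.29 = 6.39 → 7 months.

7 months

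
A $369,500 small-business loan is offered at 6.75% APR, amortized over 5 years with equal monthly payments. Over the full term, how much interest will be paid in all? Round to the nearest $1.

$66,882

At 6.75% the monthly rate is 0.0056250, so the payment is 369,500 × 0.0056250 / (1 − 1.0056250^−60) = $7,273.04.
Total paid = 60 × $7,273.04 = $436,382.40; interest = $436,382.40 − $369,500 = $66,882.40.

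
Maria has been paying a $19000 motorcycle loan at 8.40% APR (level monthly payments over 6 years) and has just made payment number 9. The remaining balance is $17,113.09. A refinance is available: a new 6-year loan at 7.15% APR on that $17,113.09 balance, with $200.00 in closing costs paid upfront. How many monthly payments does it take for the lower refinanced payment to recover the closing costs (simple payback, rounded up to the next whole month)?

Current payment = 19,000 × 8.4%/12 / (1 − (1+0.0070000)^−72) = $336.85.
Refinanced payment = 17,113.09 × 0.0059583 / (1 − (1+0.0059583)^−72) = $293.00.
Monthly savings = $336.85 − $293.00 = $43.85.
Break-even = $200.00 / $43.85 = 4.56 → 5 months.

5 months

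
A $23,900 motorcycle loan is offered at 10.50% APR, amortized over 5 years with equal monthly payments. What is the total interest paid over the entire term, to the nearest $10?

$6,920

Monthly rate = 10.5%/12 = 0.0087500; payment = 23,900 × 0.0087500 / (1 − (1+0.0087500)^−60) = $513.70.
Total paid = 60 × $513.70 = $30,822.00; interest = $30,822.00 − $23,900 = $6,922.00.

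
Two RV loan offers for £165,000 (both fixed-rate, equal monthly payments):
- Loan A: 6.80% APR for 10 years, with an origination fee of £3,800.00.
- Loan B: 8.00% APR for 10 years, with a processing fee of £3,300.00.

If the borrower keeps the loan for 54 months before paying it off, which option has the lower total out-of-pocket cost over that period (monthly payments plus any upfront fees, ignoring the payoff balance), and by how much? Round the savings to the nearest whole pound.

Loan A: at 6.80% the monthly rate is 0.0056667, so the payment is 165,000 × 0.0056667 / (1 − 1.0056667^−120) = £1,898.83.
Loan B: at 8.00% the monthly rate is 0.0066667, so the payment is 165,000 × 0.0066667 / (1 − 1.0066667^−120) = £2,001.91.
Over 54 months: Loan A costs 54 × £1,898.83 + £3,800.00 = £106,336.82; Loan B costs 54 × £2,001.91 + £3,300.00 = £111,403.14.
Loan A is cheaper by £111,403.14 − £106,336.82 = £5,066.32.

Loan A by £5,066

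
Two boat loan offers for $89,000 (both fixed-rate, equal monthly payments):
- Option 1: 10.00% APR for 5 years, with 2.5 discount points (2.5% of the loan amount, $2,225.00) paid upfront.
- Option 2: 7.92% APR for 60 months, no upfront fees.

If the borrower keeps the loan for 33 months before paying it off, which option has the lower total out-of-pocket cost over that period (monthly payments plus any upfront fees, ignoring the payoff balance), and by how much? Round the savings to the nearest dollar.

Option 2 by $5,188

Option 1: monthly rate = 10%/12 = 0.0083333; payment = 89,000 × 0.0083333 / (1 − (1+0.0083333)^−60) = $1,890.99.
Option 2: at 7.92% the monthly rate is 0.0066000, so the payment is 89,000 × 0.0066000 / (1 − 1.0066000^−60) = $1,801.19.
Over 33 months: Option 1 costs 33 × $1,890.99 + $2,225.00 = $64,627.67; Option 2 costs 33 × $1,801.19 = $59,439.27.
Option 2 is cheaper by $64,627.67 − $59,439.27 = $5,188.40.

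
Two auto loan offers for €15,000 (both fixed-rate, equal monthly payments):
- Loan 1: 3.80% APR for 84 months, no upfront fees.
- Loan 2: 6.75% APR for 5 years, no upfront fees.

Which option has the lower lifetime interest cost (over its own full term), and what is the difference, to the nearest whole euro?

Loan 1: monthly rate = 3.8%/12 = 0.0031667; payment = 15,000 × 0.0031667 / (1 − (1+0.0031667)^−84) = €203.65.
Total interest on Loan 1 = 84 × €203.65 − €15,000 = €2,106.60.
Loan 2: at 6.75% the monthly rate is 0.0056250, so the payment is 15,000 × 0.0056250 / (1 − 1.0056250^−60) = €295.25.
Total interest on Loan 2 = 60 × €295.25 − €15,000 = €2,715.00.
Loan 1 is lower by €608.40.

Loan 1 by €608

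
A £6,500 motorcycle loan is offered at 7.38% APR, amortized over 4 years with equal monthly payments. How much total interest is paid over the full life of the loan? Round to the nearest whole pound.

At 7.38% the monthly rate is 0.0061500, so the payment is 6,500 × 0.0061500 / (1 − 1.0061500^−48) = £156.80.
Total paid = 48 × £156.80 = £7,526.40; interest = £7,526.40 − £6,500 = £1,026.40.

£1,026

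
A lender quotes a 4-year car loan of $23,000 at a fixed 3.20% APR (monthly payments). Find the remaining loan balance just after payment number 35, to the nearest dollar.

With monthly rate i = 3.2%/12 = 0.0026667, the balance after k of n payments is P · [(1+i)^n − (1+i)^k] / [(1+i)^n − 1].
(1+0.0026667)^48 = 1.13635939 and (1+0.0026667)^35 = 1.09769125, so the balance is 23,000 × (1.13635939 − 1.09769125) / (1.13635939 − 1) = $6,522.23.

$6,522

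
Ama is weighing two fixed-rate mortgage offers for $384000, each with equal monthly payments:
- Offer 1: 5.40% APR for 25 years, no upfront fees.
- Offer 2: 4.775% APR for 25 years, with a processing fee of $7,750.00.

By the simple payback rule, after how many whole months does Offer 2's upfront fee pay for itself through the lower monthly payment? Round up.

Offer 1: monthly rate = 5.4%/12 = 0.0045000; payment = 384,000 × 0.0045000 / (1 − (1+0.0045000)^−300) = $2,335.22.
Offer 2: monthly rate = 4.775%/12 = 0.0039792; payment = 384,000 × 0.0039792 / (1 − (1+0.0039792)^−300) = $2,194.78.
Monthly savings = $2,335.22 − $2,194.78 = $140.44.
Break-even = $7,750.00 / $140.44 = 55.18 → 56 months.

56 months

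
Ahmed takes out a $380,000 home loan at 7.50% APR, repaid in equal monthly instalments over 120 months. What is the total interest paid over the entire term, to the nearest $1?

At 7.50% the monthly rate is 0.0062500, so the payment is 380,000 × 0.0062500 / (1 − 1.0062500^−120) = $4,510.67.
Total paid = 120 × $4,510.67 = $541,280.40; interest = $541,280.40 − $380,000 = $161,280.40.

$161,280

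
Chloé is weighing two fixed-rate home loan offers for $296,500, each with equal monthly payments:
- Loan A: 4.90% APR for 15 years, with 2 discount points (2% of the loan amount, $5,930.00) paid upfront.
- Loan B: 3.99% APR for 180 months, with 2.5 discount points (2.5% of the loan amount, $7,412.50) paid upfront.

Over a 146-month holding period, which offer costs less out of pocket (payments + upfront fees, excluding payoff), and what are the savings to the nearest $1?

Loan A: monthly rate = 4.9%/12 = 0.0040833; payment = 296,500 × 0.0040833 / (1 − (1+0.0040833)^−180) = $2,329.29.
Loan B: monthly rate = 3.99%/12 = 0.0033250; payment = 296,500 × 0.0033250 / (1 − (1+0.0033250)^−180) = $2,191.69.
Over 146 months: Loan A costs 146 × $2,329.29 + $5,930.00 = $346,006.34; Loan B costs 146 × $2,191.69 + $7,412.50 = $327,399.24.
Loan B is cheaper by $346,006.34 − $327,399.24 = $18,607.10.

Loan B by $18,607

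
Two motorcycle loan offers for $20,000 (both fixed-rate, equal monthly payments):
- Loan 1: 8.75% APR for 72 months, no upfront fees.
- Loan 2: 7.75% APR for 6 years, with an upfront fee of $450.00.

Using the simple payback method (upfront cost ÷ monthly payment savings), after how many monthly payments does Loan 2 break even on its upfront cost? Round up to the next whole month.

Loan 1: at 8.75% the monthly rate is 0.0072917, so the payment is 20,000 × 0.0072917 / (1 − 1.0072917^−72) = $358.03.
Loan 2: monthly rate = 7.75%/12 = 0.0064583; payment = 20,000 × 0.0064583 / (1 − (1+0.0064583)^−72) = $348.23.
Monthly savings = $358.03 − $348.23 = $9.80.
Break-even = $450.00 / $9.80 = 45.92 → 46 months.

46 months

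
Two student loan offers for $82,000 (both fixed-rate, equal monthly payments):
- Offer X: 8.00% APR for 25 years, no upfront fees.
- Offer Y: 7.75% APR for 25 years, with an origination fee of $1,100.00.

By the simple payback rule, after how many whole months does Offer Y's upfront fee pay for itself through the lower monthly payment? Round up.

82 months

Offer X: monthly rate = 8%/12 = 0.0066667; payment = 82,000 × 0.0066667 / (1 − (1+0.0066667)^−300) = $632.89.
Offer Y: monthly rate = 7.75%/12 = 0.0064583; payment = 82,000 × 0.0064583 / (1 − (1+0.0064583)^−300) = $619.37.
Monthly savings = $632.89 − $619.37 = $13.52.
Break-even = $1,100.00 / $13.52 = 81.36 → 82 months.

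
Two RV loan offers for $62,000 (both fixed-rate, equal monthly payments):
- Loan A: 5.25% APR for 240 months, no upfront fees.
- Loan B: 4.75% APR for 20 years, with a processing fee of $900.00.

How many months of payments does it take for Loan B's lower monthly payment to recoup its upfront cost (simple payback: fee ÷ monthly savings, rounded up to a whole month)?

53 months

Loan A: monthly rate = 5.25%/12 = 0.0043750; payment = 62,000 × 0.0043750 / (1 − (1+0.0043750)^−240) = $417.78.
Loan B: monthly rate = 4.75%/12 = 0.0039583; payment = 62,000 × 0.0039583 / (1 − (1+0.0039583)^−240) = $400.66.
Monthly savings = $417.78 − $400.66 = $17.12.
Break-even = $900.00 / $17.12 = 52.57 → 53 months.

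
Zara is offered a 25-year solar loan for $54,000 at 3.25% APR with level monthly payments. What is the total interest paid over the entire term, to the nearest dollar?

$24,945

Monthly rate = 3.25%/12 = 0.0027083; payment = 54,000 × 0.0027083 / (1 − (1+0.0027083)^−300) = $263.15.
Total paid = 300 × $263.15 = $78,945.00; interest = $78,945.00 − $54,000 = $24,945.00.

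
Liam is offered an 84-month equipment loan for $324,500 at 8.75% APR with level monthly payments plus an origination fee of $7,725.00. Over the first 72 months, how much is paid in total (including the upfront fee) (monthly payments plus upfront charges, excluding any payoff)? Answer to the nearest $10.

Monthly rate = 8.75%/12 = 0.0072917; payment = 324,500 × 0.0072917 / (1 − (1+0.0072917)^−84) = $5,179.83.
Total outlay = 72 × $5,179.83 + $7,725.00 = $380,672.76.

$380,670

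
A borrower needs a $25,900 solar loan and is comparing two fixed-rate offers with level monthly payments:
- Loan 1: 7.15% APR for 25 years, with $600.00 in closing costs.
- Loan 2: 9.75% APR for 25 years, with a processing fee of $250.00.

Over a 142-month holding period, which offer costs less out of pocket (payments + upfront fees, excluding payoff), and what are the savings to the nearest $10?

Loan 1 by $6,080

Loan 1: monthly rate = 7.15%/12 = 0.0059583; payment = 25,900 × 0.0059583 / (1 − (1+0.0059583)^−300) = $185.54.
Loan 2: at 9.75% the monthly rate is 0.0081250, so the payment is 25,900 × 0.0081250 / (1 − 1.0081250^−300) = $230.80.
Over 142 months: Loan 1 costs 142 × $185.54 + $600.00 = $26,946.68; Loan 2 costs 142 × $230.80 + $250.00 = $33,023.60.
Loan 1 is cheaper by $33,023.60 − $26,946.68 = $6,076.92.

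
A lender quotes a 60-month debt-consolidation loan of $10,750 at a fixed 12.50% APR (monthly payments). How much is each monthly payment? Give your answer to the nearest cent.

Monthly rate = 12.5%/12 = 0.0104167; payment = 10,750 × 0.0104167 / (1 − (1+0.0104167)^−60) = $241.85.

$241.85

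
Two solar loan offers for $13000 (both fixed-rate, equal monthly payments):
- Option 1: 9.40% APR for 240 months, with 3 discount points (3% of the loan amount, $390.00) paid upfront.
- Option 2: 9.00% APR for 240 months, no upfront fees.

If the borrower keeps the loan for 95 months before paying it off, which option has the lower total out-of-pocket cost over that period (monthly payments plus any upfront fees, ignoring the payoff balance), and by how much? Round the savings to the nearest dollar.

Option 1: at 9.40% the monthly rate is 0.0078333, so the payment is 13,000 × 0.0078333 / (1 − 1.0078333^−240) = $120.33.
Option 2: monthly rate = 9%/12 = 0.0075000; payment = 13,000 × 0.0075000 / (1 − (1+0.0075000)^−240) = $116.96.
Over 95 months: Option 1 costs 95 × $120.33 + $390.00 = $11,821.35; Option 2 costs 95 × $116.96 = $11,111.20.
Option 2 is cheaper by $11,821.35 − $11,111.20 = $710.15.

Option 2 by $710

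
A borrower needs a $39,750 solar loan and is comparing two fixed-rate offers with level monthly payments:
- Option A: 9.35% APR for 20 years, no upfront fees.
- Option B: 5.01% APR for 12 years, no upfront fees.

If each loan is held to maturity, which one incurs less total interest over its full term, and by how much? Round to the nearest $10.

Option B by $35,020

Option A: at 9.35% the monthly rate is 0.0077917, so the payment is 39,750 × 0.0077917 / (1 − 1.0077917^−240) = $366.64.
Total interest on Option A = 240 × $366.64 − $39,750 = $48,243.60.
Option B: monthly rate = 5.01%/12 = 0.0041750; payment = 39,750 × 0.0041750 / (1 − (1+0.0041750)^−144) = $367.84.
Total interest on Option B = 144 × $367.84 − $39,750 = $13,218.96.
Option B is lower by $35,024.64.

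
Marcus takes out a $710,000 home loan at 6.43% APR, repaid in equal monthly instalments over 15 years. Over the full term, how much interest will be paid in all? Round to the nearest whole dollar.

Monthly rate = 6.43%/12 = 0.0053583; payment = 710,000 × 0.0053583 / (1 − (1+0.0053583)^−180) = $6,157.57.
Total paid = 180 × $6,157.57 = $1,108,362.60; interest = $1,108,362.60 − $710,000 = $398,362.60.

$398,363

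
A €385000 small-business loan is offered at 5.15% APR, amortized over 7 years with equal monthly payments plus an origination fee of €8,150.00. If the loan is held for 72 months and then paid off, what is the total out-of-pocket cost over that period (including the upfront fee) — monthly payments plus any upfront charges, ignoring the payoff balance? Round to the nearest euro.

€401,899

Monthly rate = 5.15%/12 = 0.0042917; payment = 385,000 × 0.0042917 / (1 − (1+0.0042917)^−84) = €5,468.73.
Total outlay = 72 × €5,468.73 + €8,150.00 = €401,898.56.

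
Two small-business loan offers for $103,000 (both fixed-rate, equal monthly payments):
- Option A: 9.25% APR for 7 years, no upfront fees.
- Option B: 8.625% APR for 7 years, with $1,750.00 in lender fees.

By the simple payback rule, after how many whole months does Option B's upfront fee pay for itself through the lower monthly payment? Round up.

Option A: at 9.25% the monthly rate is 0.0077083, so the payment is 103,000 × 0.0077083 / (1 − 1.0077083^−84) = $1,670.27.
Option B: monthly rate = 8.625%/12 = 0.0071875; payment = 103,000 × 0.0071875 / (1 − (1+0.0071875)^−84) = $1,637.64.
Monthly savings = $1,670.27 − $1,637.64 = $32.63.
Break-even = $1,750.00 / $32.63 = 53.63 → 54 months.

54 months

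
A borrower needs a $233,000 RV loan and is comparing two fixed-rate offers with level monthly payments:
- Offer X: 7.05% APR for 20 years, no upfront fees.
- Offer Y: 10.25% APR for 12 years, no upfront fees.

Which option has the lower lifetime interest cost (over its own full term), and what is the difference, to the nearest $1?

Offer Y by $29,394

Offer X: monthly rate = 7.05%/12 = 0.0058750; payment = 233,000 × 0.0058750 / (1 − (1+0.0058750)^−240) = $1,813.45.
Total interest on Offer X = 240 × $1,813.45 − $233,000 = $202,228.00.
Offer Y: at 10.25% the monthly rate is 0.0085417, so the payment is 233,000 × 0.0085417 / (1 − 1.0085417^−144) = $2,818.29.
Total interest on Offer Y = 144 × $2,818.29 − $233,000 = $172,833.76.
Offer Y is lower by $29,394.24.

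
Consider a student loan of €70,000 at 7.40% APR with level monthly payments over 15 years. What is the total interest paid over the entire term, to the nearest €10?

At 7.40% the monthly rate is 0.0061667, so the payment is 70,000 × 0.0061667 / (1 − 1.0061667^−180) = €644.94.
Total paid = 180 × €644.94 = €116,089.20; interest = €116,089.20 − €70,000 = €46,089.20.

€46,090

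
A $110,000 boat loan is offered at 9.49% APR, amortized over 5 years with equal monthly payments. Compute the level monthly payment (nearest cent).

$2,309.67

Monthly rate = 9.49%/12 = 0.0079083; payment = 110,000 × 0.0079083 / (1 − (1+0.0079083)^−60) = $2,309.67.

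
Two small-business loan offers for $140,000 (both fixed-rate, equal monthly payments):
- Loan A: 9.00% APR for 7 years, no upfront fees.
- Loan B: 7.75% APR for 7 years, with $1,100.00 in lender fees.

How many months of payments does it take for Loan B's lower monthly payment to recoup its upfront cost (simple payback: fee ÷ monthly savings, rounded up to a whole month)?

13 months

Loan A: at 9.00% the monthly rate is 0.0075000, so the payment is 140,000 × 0.0075000 / (1 − 1.0075000^−84) = $2,252.47.
Loan B: at 7.75% the monthly rate is 0.0064583, so the payment is 140,000 × 0.0064583 / (1 − 1.0064583^−84) = $2,164.67.
Monthly savings = $2,252.47 − $2,164.67 = $87.80.
Break-even = $1,100.00 / $87.80 = 12.53 → 13 months.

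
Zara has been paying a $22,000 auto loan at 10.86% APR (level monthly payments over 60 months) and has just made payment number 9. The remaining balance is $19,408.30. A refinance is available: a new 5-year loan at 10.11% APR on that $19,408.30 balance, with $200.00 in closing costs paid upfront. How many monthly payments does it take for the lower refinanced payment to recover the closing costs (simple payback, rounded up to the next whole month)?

Current payment = 22,000 × 10.86%/12 / (1 − (1+0.0090500)^−60) = $476.80.
Refinanced payment = 19,408.30 × 0.0084250 / (1 − (1+0.0084250)^−60) = $413.42.
Monthly savings = $476.80 − $413.42 = $63.38.
Break-even = $200.00 / $63.38 = 3.16 → 4 months.

4 months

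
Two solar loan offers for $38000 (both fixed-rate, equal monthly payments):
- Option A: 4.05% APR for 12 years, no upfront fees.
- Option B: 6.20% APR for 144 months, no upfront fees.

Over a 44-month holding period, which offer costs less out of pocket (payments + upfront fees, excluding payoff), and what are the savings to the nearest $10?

Option A by $1,810

Option A: at 4.05% the monthly rate is 0.0033750, so the payment is 38,000 × 0.0033750 / (1 − 1.0033750^−144) = $333.62.
Option B: at 6.20% the monthly rate is 0.0051667, so the payment is 38,000 × 0.0051667 / (1 − 1.0051667^−144) = $374.77.
Over 44 months: Option A costs 44 × $333.62 = $14,679.28; Option B costs 44 × $374.77 = $16,489.88.
Option A is cheaper by $16,489.88 − $14,679.28 = $1,810.60.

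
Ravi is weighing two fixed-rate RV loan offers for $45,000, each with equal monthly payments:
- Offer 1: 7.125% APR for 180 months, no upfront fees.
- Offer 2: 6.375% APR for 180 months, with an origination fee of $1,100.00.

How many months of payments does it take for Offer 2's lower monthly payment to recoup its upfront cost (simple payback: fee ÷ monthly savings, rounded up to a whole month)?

Offer 1: monthly rate = 7.125%/12 = 0.0059375; payment = 45,000 × 0.0059375 / (1 − (1+0.0059375)^−180) = $407.62.
Offer 2: at 6.375% the monthly rate is 0.0053125, so the payment is 45,000 × 0.0053125 / (1 − 1.0053125^−180) = $388.91.
Monthly savings = $407.62 − $388.91 = $18.71.
Break-even = $1,100.00 / $18.71 = 58.79 → 59 months.

59 months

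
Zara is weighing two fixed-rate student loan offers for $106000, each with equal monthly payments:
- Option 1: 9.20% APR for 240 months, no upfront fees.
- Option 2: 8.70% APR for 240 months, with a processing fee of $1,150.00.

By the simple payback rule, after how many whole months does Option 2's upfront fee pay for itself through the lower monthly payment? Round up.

34 months

Option 1: monthly rate = 9.2%/12 = 0.0076667; payment = 106,000 × 0.0076667 / (1 − (1+0.0076667)^−240) = $967.39.
Option 2: at 8.70% the monthly rate is 0.0072500, so the payment is 106,000 × 0.0072500 / (1 − 1.0072500^−240) = $933.35.
Monthly savings = $967.39 − $933.35 = $34.04.
Break-even = $1,150.00 / $34.04 = 33.78 → 34 months.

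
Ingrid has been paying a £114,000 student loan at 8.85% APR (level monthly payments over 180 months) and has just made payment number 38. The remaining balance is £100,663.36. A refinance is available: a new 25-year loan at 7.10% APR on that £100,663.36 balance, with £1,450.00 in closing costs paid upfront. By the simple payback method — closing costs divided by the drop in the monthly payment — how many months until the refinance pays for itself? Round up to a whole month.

Current payment = 114,000 × 8.85%/12 / (1 − (1+0.0073750)^−180) = £1,146.11.
Refinanced payment = 100,663.36 × 0.0059167 / (1 − (1+0.0059167)^−300) = £717.90.
Monthly savings = £1,146.11 − £717.90 = £428.21.
Break-even = £1,450.00 / £428.21 = 3.39 → 4 months.

4 months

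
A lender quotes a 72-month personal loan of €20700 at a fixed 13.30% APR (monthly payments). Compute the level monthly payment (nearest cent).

€418.82

At 13.30% the monthly rate is 0.0110833, so the payment is 20,700 × 0.0110833 / (1 − 1.0110833^−72) = €418.82.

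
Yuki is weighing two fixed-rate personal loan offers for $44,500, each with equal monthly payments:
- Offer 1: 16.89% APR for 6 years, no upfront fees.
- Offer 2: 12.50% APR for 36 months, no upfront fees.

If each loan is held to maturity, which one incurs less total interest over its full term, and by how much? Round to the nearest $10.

Offer 1: at 16.89% the monthly rate is 0.0140750, so the payment is 44,500 × 0.0140750 / (1 − 1.0140750^−72) = $987.22.
Total interest on Offer 1 = 72 × $987.22 − $44,500 = $26,579.84.
Offer 2: monthly rate = 12.5%/12 = 0.0104167; payment = 44,500 × 0.0104167 / (1 − (1+0.0104167)^−36) = $1,488.69.
Total interest on Offer 2 = 36 × $1,488.69 − $44,500 = $9,092.84.
Offer 2 is lower by $17,487.00.

Offer 2 by $17,490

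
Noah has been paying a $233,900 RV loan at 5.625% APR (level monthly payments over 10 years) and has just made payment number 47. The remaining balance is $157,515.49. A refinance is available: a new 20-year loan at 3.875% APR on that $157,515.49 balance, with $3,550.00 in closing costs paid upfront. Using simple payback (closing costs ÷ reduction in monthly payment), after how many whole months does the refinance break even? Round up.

3 months

Current payment = 233,900 × 5.625%/12 / (1 − (1+0.0046875)^−120) = $2,552.94.
Refinanced payment = 157,515.49 × 0.0032292 / (1 − (1+0.0032292)^−240) = $944.17.
Monthly savings = $2,552.94 − $944.17 = $1,608.77.
Break-even = $3,550.00 / $1,608.77 = 2.21 → 3 months.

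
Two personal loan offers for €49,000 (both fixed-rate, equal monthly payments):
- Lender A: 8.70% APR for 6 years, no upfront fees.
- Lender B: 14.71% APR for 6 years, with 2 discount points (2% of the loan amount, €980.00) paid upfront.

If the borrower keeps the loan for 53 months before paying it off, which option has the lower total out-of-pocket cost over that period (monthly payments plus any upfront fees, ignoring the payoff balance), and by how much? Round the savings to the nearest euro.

Lender A: at 8.70% the monthly rate is 0.0072500, so the payment is 49,000 × 0.0072500 / (1 − 1.0072500^−72) = €875.97.
Lender B: monthly rate = 14.71%/12 = 0.0122583; payment = 49,000 × 0.0122583 / (1 − (1+0.0122583)^−72) = €1,028.40.
Over 53 months: Lender A costs 53 × €875.97 = €46,426.41; Lender B costs 53 × €1,028.40 + €980.00 = €55,485.20.
Lender A is cheaper by €55,485.20 − €46,426.41 = €9,058.79.

Lender A by €9,059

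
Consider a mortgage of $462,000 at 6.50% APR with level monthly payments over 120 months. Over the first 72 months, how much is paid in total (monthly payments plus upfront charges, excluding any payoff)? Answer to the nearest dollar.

$377,706

At 6.50% the monthly rate is 0.0054167, so the payment is 462,000 × 0.0054167 / (1 − 1.0054167^−120) = $5,245.92.
Total outlay = 72 × $5,245.92 = $377,706.24.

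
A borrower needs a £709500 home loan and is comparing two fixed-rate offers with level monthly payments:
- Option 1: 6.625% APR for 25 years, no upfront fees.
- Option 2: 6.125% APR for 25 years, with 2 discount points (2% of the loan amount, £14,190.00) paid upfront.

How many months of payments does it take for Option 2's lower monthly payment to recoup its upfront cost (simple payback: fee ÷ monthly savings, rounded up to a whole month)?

Option 1: monthly rate = 6.625%/12 = 0.0055208; payment = 709,500 × 0.0055208 / (1 − (1+0.0055208)^−300) = £4,846.16.
Option 2: monthly rate = 6.125%/12 = 0.0051042; payment = 709,500 × 0.0051042 / (1 − (1+0.0051042)^−300) = £4,625.68.
Monthly savings = £4,846.16 − £4,625.68 = £220.48.
Break-even = £14,190.00 / £220.48 = 64.36 → 65 months.

65 months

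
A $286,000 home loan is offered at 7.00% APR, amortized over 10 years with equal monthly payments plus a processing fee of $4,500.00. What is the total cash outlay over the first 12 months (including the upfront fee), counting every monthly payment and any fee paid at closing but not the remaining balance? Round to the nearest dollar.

$44,348

Monthly rate = 7%/12 = 0.0058333; payment = 286,000 × 0.0058333 / (1 − (1+0.0058333)^−120) = $3,320.70.
Total outlay = 12 × $3,320.70 + $4,500.00 = $44,348.40.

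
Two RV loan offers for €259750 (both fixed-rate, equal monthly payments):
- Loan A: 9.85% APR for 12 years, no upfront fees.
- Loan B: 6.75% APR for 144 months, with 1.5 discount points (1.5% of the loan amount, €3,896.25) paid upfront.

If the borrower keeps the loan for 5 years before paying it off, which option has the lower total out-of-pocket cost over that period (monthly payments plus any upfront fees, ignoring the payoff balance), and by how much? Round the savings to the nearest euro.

Loan B by €22,805

Loan A: monthly rate = 9.85%/12 = 0.0082083; payment = 259,750 × 0.0082083 / (1 − (1+0.0082083)^−144) = €3,081.75.
Loan B: monthly rate = 6.75%/12 = 0.0056250; payment = 259,750 × 0.0056250 / (1 − (1+0.0056250)^−144) = €2,636.73.
Over 60 months: Loan A costs 60 × €3,081.75 = €184,905.00; Loan B costs 60 × €2,636.73 + €3,896.25 = €162,100.05.
Loan B is cheaper by €184,905.00 − €162,100.05 = €22,804.95.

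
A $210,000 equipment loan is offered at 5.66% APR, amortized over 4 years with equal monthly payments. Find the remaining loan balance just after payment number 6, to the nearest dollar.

$186,270

With monthly rate i = 5.66%/12 = 0.0047167, the balance after k of n payments is P · [(1+i)^n − (1+i)^k] / [(1+i)^n − 1].
(1+0.0047167)^48 = 1.25340989 and (1+0.0047167)^6 = 1.02863581, so the balance is 210,000 × (1.25340989 − 1.02863581) / (1.25340989 − 1) = $186,269.59.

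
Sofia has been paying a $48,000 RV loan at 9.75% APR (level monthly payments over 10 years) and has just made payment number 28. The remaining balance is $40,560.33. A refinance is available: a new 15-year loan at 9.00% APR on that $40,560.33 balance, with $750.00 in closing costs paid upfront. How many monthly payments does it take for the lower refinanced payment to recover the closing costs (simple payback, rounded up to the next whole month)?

Current payment = 48,000 × 9.75%/12 / (1 − (1+0.0081250)^−120) = $627.70.
Refinanced payment = 40,560.33 × 0.0075000 / (1 − (1+0.0075000)^−180) = $411.39.
Monthly savings = $627.70 − $411.39 = $216.31.
Break-even = $750.00 / $216.31 = 3.47 → 4 months.

4 months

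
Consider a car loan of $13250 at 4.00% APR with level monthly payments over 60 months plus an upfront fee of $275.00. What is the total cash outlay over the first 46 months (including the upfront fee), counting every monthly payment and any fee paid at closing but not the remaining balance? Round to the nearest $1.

$11,500

Monthly rate = 4%/12 = 0.0033333; payment = 13,250 × 0.0033333 / (1 − (1+0.0033333)^−60) = $244.02.
Total outlay = 46 × $244.02 + $275.00 = $11,499.92.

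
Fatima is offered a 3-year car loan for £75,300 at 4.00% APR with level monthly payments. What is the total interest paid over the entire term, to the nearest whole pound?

£4,734

Monthly rate = 4%/12 = 0.0033333; payment = 75,300 × 0.0033333 / (1 − (1+0.0033333)^−36) = £2,223.16.
Total paid = 36 × £2,223.16 = £80,033.76; interest = £80,033.76 − £75,300 = £4,733.76.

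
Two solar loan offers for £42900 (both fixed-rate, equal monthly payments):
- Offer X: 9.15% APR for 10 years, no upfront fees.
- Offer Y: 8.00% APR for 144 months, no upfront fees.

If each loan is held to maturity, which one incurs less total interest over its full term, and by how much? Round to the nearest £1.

Offer X by £1,238

Offer X: at 9.15% the monthly rate is 0.0076250, so the payment is 42,900 × 0.0076250 / (1 − 1.0076250^−120) = £546.93.
Total interest on Offer X = 120 × £546.93 − £42,900 = £22,731.60.
Offer Y: at 8.00% the monthly rate is 0.0066667, so the payment is 42,900 × 0.0066667 / (1 − 1.0066667^−144) = £464.37.
Total interest on Offer Y = 144 × £464.37 − £42,900 = £23,969.28.
Offer X is lower by £1,237.68.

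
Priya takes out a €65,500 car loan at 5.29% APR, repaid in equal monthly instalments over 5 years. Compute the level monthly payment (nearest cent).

At 5.29% the monthly rate is 0.0044083, so the payment is 65,500 × 0.0044083 / (1 − 1.0044083^−60) = €1,244.79.

€1,244.79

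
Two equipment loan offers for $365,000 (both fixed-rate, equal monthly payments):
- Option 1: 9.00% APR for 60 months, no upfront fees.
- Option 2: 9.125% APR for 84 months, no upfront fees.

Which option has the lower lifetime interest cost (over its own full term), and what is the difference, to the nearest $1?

Option 1 by $40,630

Option 1: monthly rate = 9%/12 = 0.0075000; payment = 365,000 × 0.0075000 / (1 − (1+0.0075000)^−60) = $7,576.80.
Total interest on Option 1 = 60 × $7,576.80 − $365,000 = $89,608.00.
Option 2: monthly rate = 9.125%/12 = 0.0076042; payment = 365,000 × 0.0076042 / (1 − (1+0.0076042)^−84) = $5,895.69.
Total interest on Option 2 = 84 × $5,895.69 − $365,000 = $130,237.96.
Option 1 is lower by $40,629.96.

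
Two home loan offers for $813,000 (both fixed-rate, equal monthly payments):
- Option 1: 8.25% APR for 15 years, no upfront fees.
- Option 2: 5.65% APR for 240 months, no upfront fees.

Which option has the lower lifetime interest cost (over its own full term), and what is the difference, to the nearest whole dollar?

Option 1: monthly rate = 8.25%/12 = 0.0068750; payment = 813,000 × 0.0068750 / (1 − (1+0.0068750)^−180) = $7,887.24.
Total interest on Option 1 = 180 × $7,887.24 − $813,000 = $606,703.20.
Option 2: at 5.65% the monthly rate is 0.0047083, so the payment is 813,000 × 0.0047083 / (1 − 1.0047083^−240) = $5,661.62.
Total interest on Option 2 = 240 × $5,661.62 − $813,000 = $545,788.80.
Option 2 is lower by $60,914.40.

Option 2 by $60,914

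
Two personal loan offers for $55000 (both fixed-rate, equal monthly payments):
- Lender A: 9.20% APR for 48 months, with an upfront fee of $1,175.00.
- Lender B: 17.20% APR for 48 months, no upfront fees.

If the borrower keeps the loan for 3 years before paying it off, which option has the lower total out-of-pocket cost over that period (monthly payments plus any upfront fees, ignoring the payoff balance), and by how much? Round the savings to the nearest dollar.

Lender A: at 9.20% the monthly rate is 0.0076667, so the payment is 55,000 × 0.0076667 / (1 − 1.0076667^−48) = $1,373.91.
Lender B: at 17.20% the monthly rate is 0.0143333, so the payment is 55,000 × 0.0143333 / (1 − 1.0143333^−48) = $1,592.72.
Over 36 months: Lender A costs 36 × $1,373.91 + $1,175.00 = $50,635.76; Lender B costs 36 × $1,592.72 = $57,337.92.
Lender A is cheaper by $57,337.92 − $50,635.76 = $6,702.16.

Lender A by $6,702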